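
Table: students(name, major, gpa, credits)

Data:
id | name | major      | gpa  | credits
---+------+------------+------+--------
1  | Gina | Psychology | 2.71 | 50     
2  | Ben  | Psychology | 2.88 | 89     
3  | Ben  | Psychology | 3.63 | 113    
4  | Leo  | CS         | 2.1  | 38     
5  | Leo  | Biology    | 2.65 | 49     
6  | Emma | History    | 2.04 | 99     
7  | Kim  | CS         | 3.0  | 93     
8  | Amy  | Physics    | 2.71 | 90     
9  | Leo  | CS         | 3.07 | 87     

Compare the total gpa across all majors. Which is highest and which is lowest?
SELECT major, SUM(gpa)
FROM students
GROUP BY major
ORDER BY SUM(gpa)

All groups:
  History: 2.04
  Biology: 2.65
  Physics: 2.71
  CS: 8.17
  Psychology: 9.22

Highest: Psychology (9.22)
Lowest: History (2.04)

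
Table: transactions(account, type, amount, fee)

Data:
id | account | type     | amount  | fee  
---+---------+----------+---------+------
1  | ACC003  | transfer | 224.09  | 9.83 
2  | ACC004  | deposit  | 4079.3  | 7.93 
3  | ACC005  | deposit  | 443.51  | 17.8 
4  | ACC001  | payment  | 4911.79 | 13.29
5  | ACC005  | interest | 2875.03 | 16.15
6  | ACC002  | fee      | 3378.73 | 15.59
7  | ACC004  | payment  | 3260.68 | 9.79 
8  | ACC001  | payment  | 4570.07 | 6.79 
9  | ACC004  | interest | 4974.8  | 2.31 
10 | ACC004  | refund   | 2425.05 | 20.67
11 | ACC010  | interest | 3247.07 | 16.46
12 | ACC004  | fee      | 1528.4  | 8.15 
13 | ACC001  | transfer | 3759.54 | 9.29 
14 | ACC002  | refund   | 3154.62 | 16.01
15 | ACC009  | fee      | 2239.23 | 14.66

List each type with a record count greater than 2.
SELECT type, COUNT(*) as cnt
FROM transactions
GROUP BY type
HAVING COUNT(*) > 2

Result:
  fee: 3
  interest: 3
  payment: 3

Note: HAVING filters groups after aggregation, WHERE filters rows before.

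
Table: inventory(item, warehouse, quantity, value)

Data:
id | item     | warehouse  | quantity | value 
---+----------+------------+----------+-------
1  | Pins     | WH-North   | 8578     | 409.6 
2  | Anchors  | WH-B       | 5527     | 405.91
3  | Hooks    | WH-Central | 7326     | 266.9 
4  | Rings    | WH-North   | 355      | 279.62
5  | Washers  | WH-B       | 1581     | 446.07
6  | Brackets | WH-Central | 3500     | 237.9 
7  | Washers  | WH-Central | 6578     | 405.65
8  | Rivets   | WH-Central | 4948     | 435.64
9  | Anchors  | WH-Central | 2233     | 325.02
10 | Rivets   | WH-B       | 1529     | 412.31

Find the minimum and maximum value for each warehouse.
SELECT warehouse, MIN(value), MAX(value)
FROM inventory
GROUP BY warehouse

Result:
  WH-B: min=405.91, max=446.07
  WH-Central: min=237.90, max=435.64
  WH-North: min=279.62, max=409.60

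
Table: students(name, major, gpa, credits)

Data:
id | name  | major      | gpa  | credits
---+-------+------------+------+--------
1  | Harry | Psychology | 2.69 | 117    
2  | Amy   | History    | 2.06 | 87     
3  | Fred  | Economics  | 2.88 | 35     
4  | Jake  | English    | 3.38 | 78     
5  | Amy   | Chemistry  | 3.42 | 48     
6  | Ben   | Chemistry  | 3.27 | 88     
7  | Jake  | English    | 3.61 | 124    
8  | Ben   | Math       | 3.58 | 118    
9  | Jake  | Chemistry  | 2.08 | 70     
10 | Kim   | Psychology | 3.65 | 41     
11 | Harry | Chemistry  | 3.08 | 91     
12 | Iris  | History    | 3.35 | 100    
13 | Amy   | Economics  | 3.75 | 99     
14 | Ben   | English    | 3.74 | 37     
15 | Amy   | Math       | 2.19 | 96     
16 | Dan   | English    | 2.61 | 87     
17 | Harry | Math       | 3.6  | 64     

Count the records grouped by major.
SELECT major, COUNT(*) as count
FROM students
GROUP BY major

Result:
  Chemistry: 4
  Economics: 2
  English: 4
  History: 2
  Math: 3
  Psychology: 2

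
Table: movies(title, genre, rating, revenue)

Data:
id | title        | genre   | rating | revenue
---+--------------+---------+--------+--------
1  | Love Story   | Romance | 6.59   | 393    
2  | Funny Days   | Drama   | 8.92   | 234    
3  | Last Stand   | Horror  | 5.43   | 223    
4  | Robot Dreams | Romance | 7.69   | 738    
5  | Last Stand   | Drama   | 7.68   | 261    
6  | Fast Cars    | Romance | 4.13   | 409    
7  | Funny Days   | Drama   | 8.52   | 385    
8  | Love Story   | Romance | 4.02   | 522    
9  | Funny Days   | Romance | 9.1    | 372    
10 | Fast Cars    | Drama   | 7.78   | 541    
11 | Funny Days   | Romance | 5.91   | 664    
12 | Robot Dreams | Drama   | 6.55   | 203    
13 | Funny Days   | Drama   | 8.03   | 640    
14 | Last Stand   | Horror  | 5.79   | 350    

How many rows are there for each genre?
SELECT genre, COUNT(*) as count
FROM movies
GROUP BY genre

Result:
  Drama: 6
  Horror: 2
  Romance: 6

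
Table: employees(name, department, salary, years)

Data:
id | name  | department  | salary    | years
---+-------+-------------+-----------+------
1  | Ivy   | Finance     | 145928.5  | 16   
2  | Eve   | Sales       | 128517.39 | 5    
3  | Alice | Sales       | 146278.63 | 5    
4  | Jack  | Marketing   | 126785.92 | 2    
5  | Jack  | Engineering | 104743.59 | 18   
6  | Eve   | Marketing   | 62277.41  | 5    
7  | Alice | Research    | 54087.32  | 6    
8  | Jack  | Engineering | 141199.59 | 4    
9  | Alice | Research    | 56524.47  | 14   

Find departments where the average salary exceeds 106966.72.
SELECT department, AVG(salary)
FROM employees
GROUP BY department
HAVING AVG(salary) > 106966.72

Result:
  Engineering: avg=122971.59
  Finance: avg=145928.50
  Sales: avg=137398.01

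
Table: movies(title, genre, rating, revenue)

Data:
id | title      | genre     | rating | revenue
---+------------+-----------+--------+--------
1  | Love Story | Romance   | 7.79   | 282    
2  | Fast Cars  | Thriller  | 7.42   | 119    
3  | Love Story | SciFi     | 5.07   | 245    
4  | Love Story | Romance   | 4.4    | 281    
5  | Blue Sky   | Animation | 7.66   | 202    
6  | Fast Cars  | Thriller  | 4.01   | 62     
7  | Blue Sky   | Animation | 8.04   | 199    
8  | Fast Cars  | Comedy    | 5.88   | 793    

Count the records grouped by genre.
SELECT genre, COUNT(*) as count
FROM movies
GROUP BY genre

Result:
  Animation: 2
  Comedy: 1
  Romance: 2
  SciFi: 1
  Thriller: 2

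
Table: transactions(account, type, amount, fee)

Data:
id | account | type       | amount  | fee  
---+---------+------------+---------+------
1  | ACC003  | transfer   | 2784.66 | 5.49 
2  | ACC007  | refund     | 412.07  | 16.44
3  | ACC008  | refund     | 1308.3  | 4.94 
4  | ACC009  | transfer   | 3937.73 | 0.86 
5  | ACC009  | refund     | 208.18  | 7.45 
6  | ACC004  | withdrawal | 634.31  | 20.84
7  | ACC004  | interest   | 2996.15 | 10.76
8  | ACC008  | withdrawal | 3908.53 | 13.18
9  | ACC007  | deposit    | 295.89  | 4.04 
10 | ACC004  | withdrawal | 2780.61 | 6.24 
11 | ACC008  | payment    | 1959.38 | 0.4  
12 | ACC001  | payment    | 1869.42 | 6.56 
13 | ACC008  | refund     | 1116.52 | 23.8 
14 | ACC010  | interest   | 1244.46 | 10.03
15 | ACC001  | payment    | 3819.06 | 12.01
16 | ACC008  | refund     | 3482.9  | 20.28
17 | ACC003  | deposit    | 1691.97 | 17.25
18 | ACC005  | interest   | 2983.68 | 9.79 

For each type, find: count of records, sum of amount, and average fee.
SELECT type,
       COUNT(*) as cnt,
       SUM(amount) as total_amount,
       AVG(fee) as avg_fee
FROM transactions
GROUP BY type

Result:
  deposit: 2 records, 1987.86 total amount, 10.65 avg fee
  interest: 3 records, 7224.29 total amount, 10.19 avg fee
  payment: 3 records, 7647.86 total amount, 6.32 avg fee
  refund: 5 records, 6527.97 total amount, 14.58 avg fee
  transfer: 2 records, 6722.39 total amount, 3.18 avg fee
  withdrawal: 3 records, 7323.45 total amount, 13.42 avg fee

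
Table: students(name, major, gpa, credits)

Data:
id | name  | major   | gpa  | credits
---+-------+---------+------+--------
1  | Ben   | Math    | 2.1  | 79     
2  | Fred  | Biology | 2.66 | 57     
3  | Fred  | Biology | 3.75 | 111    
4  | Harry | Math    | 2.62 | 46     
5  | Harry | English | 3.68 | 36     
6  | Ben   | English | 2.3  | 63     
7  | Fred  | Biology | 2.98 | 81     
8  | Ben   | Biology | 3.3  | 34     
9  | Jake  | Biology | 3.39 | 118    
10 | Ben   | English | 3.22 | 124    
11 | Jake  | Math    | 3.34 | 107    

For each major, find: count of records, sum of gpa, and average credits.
SELECT major,
       COUNT(*) as cnt,
       SUM(gpa) as total_gpa,
       AVG(credits) as avg_credits
FROM students
GROUP BY major

Result:
  Biology: 5 records, 16.08 total gpa, 80.20 avg credits
  English: 3 records, 9.20 total gpa, 74.33 avg credits
  Math: 3 records, 8.06 total gpa, 77.33 avg credits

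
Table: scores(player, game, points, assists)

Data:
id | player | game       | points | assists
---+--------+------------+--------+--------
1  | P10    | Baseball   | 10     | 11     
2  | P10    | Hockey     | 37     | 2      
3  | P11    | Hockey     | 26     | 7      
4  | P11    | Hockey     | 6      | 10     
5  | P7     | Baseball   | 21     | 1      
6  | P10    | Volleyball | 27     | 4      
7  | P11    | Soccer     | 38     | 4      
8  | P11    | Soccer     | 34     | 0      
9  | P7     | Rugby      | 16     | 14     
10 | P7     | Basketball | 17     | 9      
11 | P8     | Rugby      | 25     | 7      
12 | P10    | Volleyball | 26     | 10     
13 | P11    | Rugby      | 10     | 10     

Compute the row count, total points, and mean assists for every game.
SELECT game,
       COUNT(*) as cnt,
       SUM(points) as total_points,
       AVG(assists) as avg_assists
FROM scores
GROUP BY game

Result:
  Baseball: 2 records, 31 total points, 6.00 avg assists
  Basketball: 1 records, 17 total points, 9.00 avg assists
  Hockey: 3 records, 69 total points, 6.33 avg assists
  Rugby: 3 records, 51 total points, 10.33 avg assists
  Soccer: 2 records, 72 total points, 2.00 avg assists
  Volleyball: 2 records, 53 total points, 7.00 avg assists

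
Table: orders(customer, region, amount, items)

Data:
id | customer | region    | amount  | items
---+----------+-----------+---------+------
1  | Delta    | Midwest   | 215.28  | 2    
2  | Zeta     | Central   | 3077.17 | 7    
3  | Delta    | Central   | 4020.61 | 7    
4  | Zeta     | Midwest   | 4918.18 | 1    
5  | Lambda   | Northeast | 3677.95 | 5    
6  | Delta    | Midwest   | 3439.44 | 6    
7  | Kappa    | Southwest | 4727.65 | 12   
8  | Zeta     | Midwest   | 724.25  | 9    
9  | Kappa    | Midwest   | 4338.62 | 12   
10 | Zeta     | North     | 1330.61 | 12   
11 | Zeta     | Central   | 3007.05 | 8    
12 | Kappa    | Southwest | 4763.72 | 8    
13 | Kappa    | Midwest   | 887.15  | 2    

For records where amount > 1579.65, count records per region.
SELECT region, COUNT(*)
FROM orders
WHERE amount > 1579.65
GROUP BY region

Note: WHERE filters rows before grouping.

Result:
  Central: 3
  Midwest: 3
  Northeast: 1
  Southwest: 2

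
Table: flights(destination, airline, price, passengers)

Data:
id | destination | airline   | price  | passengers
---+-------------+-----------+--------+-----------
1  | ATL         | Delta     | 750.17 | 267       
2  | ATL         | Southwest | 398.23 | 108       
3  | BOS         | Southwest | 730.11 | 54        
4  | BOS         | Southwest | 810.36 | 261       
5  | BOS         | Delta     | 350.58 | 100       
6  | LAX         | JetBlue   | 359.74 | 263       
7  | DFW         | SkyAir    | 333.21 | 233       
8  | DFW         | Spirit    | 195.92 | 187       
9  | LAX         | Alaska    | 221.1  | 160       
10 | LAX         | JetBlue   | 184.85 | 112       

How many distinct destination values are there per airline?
SELECT airline, COUNT(DISTINCT destination)
FROM flights
GROUP BY airline

Result:
  Alaska: 1 distinct
  Delta: 2 distinct
  JetBlue: 1 distinct
  SkyAir: 1 distinct
  Southwest: 2 distinct
  Spirit: 1 distinct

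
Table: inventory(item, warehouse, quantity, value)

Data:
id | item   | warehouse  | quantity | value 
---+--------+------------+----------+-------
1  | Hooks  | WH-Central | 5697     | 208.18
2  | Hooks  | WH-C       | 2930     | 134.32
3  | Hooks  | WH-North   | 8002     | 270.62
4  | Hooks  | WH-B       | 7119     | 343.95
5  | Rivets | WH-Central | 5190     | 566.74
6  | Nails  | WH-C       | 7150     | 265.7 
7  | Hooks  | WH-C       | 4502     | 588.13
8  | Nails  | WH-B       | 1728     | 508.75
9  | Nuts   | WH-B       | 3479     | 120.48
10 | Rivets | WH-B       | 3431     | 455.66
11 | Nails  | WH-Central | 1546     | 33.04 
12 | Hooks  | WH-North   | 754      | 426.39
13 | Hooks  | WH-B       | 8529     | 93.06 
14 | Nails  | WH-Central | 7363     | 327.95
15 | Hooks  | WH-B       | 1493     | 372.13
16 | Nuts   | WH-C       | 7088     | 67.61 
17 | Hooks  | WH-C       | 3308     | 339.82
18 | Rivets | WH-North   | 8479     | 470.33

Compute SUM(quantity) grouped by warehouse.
SELECT warehouse, SUM(quantity) as result
FROM inventory
GROUP BY warehouse

Result:
  WH-B: 25779
  WH-C: 24978
  WH-Central: 19796
  WH-North: 17235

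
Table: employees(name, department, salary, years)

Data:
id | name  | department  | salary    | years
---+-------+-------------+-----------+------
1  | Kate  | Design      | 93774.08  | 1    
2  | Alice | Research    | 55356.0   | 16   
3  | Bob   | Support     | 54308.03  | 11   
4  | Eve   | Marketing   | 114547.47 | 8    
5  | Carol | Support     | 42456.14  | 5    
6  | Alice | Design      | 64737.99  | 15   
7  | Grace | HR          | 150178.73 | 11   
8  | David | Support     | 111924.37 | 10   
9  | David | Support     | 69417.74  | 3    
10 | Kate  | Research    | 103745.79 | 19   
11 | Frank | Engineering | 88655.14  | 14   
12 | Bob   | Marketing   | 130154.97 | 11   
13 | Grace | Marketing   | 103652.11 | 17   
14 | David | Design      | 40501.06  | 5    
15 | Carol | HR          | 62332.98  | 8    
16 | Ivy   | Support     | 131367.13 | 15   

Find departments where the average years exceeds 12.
SELECT department, AVG(years)
FROM employees
GROUP BY department
HAVING AVG(years) > 12

Result:
  Engineering: avg=14.00
  Research: avg=17.50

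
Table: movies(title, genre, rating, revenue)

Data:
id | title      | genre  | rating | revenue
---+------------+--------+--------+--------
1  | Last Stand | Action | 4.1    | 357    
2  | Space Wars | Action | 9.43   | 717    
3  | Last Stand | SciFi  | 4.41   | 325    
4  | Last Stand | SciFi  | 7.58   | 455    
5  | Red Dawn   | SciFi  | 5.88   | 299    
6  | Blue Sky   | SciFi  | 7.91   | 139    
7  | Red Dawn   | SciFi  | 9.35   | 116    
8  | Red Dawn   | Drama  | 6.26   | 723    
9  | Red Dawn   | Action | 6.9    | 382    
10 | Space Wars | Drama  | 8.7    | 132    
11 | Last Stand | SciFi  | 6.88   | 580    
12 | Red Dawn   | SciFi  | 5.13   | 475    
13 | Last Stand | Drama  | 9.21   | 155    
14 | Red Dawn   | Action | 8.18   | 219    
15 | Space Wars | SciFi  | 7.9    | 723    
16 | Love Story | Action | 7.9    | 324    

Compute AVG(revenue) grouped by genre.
SELECT genre, AVG(revenue) as result
FROM movies
GROUP BY genre

Result:
  Action: 399.80
  Drama: 336.67
  SciFi: 389.00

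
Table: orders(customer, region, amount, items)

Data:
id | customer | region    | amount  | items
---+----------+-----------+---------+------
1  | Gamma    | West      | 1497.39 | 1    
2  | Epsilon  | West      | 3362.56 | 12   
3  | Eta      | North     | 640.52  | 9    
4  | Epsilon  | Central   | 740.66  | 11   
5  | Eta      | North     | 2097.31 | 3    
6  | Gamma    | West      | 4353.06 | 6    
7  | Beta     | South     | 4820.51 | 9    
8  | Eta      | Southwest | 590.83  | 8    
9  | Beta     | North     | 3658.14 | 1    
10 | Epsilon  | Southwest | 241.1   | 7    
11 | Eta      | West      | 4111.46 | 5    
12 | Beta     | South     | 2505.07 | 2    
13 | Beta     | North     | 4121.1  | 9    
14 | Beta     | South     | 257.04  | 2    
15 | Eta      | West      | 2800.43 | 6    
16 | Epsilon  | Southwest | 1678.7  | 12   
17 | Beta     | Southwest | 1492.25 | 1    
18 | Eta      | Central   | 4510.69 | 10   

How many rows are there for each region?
SELECT region, COUNT(*) as count
FROM orders
GROUP BY region

Result:
  Central: 2
  North: 4
  South: 3
  Southwest: 4
  West: 5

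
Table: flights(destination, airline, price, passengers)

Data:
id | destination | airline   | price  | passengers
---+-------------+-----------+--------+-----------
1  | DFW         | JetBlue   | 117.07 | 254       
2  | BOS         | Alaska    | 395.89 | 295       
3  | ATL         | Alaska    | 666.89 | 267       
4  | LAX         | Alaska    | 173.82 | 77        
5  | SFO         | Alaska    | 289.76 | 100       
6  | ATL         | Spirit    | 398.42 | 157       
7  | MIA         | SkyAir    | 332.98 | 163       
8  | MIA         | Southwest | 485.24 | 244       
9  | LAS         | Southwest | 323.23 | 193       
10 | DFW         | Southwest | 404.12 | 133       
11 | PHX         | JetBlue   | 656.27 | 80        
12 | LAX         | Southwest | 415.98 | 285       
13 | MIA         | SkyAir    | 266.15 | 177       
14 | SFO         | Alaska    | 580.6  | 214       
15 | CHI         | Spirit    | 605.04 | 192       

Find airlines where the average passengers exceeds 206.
SELECT airline, AVG(passengers)
FROM flights
GROUP BY airline
HAVING AVG(passengers) > 206

Result:
  Southwest: avg=213.75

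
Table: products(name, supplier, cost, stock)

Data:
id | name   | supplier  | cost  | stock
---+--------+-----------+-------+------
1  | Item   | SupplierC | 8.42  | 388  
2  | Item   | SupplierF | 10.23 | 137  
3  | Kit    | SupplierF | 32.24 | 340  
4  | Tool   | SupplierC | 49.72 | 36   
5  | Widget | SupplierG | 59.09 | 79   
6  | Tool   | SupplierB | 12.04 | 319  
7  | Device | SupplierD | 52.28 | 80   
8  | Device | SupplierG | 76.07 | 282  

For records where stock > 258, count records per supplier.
SELECT supplier, COUNT(*)
FROM products
WHERE stock > 258
GROUP BY supplier

Note: WHERE filters rows before grouping.

Result:
  SupplierB: 1
  SupplierC: 1
  SupplierF: 1
  SupplierG: 1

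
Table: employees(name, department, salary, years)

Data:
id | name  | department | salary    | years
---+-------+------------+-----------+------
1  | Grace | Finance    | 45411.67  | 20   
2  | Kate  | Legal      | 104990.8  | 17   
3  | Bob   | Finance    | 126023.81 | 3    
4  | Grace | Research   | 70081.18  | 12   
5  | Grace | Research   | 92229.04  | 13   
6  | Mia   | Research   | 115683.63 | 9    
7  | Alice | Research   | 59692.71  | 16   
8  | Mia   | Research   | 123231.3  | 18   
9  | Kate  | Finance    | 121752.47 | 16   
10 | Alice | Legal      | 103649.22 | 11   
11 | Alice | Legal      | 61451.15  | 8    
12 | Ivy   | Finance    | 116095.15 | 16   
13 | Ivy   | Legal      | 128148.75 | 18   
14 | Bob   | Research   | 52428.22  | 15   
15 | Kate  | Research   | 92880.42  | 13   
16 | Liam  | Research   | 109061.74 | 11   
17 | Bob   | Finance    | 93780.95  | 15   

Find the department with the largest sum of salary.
SELECT department, SUM(salary) as val
FROM employees
GROUP BY department
ORDER BY val DESC
LIMIT 1

Result: Research with sum(salary) = 715288.24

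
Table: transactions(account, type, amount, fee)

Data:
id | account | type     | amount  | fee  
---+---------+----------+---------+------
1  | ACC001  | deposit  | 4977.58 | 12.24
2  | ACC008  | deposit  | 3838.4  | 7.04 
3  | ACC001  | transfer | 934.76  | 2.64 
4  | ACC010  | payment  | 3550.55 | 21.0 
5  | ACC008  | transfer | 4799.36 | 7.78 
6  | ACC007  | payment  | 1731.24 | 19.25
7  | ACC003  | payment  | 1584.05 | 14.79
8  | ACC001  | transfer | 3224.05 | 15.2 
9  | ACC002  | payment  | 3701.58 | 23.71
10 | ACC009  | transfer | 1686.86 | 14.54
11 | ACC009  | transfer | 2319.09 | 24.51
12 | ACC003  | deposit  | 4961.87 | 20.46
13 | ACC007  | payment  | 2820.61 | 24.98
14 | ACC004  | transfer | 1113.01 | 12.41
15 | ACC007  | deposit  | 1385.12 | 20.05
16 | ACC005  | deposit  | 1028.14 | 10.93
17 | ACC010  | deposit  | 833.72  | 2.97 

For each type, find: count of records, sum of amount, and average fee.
SELECT type,
       COUNT(*) as cnt,
       SUM(amount) as total_amount,
       AVG(fee) as avg_fee
FROM transactions
GROUP BY type

Result:
  deposit: 6 records, 17024.83 total amount, 12.28 avg fee
  payment: 5 records, 13388.03 total amount, 20.75 avg fee
  transfer: 6 records, 14077.13 total amount, 12.85 avg fee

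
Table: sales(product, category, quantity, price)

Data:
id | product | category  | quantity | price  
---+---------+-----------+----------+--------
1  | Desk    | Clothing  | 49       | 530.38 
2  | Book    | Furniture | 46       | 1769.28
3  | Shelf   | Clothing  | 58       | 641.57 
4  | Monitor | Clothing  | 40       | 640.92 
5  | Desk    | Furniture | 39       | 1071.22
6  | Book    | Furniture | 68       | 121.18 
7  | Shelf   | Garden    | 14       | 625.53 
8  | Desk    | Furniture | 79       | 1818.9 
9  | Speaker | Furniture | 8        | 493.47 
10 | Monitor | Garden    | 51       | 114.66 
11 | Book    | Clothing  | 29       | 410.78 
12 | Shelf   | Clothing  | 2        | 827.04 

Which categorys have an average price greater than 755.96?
SELECT category, AVG(price)
FROM sales
GROUP BY category
HAVING AVG(price) > 755.96

Result:
  Furniture: avg=1054.81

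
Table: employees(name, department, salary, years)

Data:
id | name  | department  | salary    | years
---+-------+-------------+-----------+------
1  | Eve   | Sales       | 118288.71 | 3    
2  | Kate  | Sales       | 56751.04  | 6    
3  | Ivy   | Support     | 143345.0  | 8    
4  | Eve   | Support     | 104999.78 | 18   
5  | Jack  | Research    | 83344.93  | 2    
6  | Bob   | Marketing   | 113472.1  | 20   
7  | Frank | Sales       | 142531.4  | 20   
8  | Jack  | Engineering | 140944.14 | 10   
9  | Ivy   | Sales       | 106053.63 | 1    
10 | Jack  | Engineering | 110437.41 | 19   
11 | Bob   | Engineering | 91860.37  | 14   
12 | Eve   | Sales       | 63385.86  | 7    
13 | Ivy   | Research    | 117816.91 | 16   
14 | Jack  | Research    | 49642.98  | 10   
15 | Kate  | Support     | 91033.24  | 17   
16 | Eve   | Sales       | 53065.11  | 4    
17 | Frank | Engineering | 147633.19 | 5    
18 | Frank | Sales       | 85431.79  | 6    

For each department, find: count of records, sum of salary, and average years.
SELECT department,
       COUNT(*) as cnt,
       SUM(salary) as total_salary,
       AVG(years) as avg_years
FROM employees
GROUP BY department

Result:
  Engineering: 4 records, 490875.11 total salary, 12.00 avg years
  Marketing: 1 records, 113472.10 total salary, 20.00 avg years
  Research: 3 records, 250804.82 total salary, 9.33 avg years
  Sales: 7 records, 625507.54 total salary, 6.71 avg years
  Support: 3 records, 339378.02 total salary, 14.33 avg years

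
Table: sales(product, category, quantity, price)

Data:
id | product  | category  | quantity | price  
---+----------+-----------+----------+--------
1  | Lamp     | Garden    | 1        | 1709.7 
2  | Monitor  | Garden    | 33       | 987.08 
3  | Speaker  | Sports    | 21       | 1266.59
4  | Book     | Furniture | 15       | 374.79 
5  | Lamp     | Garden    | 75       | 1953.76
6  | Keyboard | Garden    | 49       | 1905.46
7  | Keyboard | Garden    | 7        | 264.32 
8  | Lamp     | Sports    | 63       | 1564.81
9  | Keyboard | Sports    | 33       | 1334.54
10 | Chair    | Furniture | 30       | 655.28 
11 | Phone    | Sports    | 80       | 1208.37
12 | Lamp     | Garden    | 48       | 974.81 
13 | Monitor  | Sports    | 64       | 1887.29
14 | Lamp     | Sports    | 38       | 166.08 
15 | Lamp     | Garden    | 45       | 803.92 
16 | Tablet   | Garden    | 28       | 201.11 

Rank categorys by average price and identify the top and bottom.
SELECT category, AVG(price)
FROM sales
GROUP BY category
ORDER BY AVG(price)

All groups:
  Furniture: 515.04
  Garden: 1100.02
  Sports: 1237.95

Highest: Sports (1237.95)
Lowest: Furniture (515.04)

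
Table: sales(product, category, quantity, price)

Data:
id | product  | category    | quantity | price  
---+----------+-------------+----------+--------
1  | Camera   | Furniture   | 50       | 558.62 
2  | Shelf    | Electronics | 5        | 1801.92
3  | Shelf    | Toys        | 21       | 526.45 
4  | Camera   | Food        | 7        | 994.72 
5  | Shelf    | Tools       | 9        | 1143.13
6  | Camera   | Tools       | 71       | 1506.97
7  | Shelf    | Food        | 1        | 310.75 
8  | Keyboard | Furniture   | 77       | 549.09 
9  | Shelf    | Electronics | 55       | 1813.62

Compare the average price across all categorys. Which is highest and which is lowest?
SELECT category, AVG(price)
FROM sales
GROUP BY category
ORDER BY AVG(price)

All groups:
  Toys: 526.45
  Furniture: 553.86
  Food: 652.74
  Tools: 1325.05
  Electronics: 1807.77

Highest: Electronics (1807.77)
Lowest: Toys (526.45)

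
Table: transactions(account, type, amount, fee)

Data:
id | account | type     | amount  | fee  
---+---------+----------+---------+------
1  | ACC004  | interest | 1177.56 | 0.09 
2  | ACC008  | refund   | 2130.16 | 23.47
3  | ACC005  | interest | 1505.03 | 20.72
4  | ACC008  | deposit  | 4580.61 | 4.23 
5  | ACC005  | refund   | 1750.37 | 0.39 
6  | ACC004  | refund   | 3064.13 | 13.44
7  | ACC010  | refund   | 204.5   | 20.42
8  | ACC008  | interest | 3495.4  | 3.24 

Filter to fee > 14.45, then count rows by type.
SELECT type, COUNT(*)
FROM transactions
WHERE fee > 14.45
GROUP BY type

Note: WHERE filters rows before grouping.

Result:
  interest: 1
  refund: 2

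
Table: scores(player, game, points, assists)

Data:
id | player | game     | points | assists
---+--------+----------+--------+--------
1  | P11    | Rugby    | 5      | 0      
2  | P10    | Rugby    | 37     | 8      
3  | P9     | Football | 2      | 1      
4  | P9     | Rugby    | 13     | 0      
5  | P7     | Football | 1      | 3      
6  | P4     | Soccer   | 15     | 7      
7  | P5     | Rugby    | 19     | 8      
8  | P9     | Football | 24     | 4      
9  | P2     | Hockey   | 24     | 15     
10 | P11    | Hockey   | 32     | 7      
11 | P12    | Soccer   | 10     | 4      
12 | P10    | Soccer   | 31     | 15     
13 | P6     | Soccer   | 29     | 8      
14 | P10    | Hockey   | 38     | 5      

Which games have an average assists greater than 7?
SELECT game, AVG(assists)
FROM scores
GROUP BY game
HAVING AVG(assists) > 7

Result:
  Hockey: avg=9.00
  Soccer: avg=8.50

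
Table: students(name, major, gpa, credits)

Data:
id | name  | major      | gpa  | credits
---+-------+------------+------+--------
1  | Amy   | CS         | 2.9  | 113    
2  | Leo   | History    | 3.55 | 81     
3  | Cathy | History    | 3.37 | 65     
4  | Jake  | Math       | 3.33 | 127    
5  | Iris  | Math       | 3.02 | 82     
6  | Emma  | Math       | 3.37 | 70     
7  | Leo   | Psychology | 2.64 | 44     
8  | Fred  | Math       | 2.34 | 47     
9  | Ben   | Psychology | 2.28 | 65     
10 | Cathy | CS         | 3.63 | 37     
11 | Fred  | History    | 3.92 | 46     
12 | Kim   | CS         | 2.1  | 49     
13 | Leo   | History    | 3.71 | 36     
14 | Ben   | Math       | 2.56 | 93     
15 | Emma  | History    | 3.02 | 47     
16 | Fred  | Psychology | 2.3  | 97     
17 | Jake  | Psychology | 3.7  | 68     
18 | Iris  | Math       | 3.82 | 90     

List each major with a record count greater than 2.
SELECT major, COUNT(*) as cnt
FROM students
GROUP BY major
HAVING COUNT(*) > 2

Result:
  CS: 3
  History: 5
  Math: 6
  Psychology: 4

Note: HAVING filters groups after aggregation, WHERE filters rows before.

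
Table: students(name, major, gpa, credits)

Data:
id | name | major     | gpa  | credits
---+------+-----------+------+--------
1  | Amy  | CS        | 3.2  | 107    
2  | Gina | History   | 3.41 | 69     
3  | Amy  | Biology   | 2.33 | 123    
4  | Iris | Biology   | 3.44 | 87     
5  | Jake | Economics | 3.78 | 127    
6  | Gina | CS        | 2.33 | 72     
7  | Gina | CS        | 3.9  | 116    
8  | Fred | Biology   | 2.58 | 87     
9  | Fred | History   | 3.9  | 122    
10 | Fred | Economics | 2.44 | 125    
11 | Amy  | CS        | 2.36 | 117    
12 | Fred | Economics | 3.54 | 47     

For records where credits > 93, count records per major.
SELECT major, COUNT(*)
FROM students
WHERE credits > 93
GROUP BY major

Note: WHERE filters rows before grouping.

Result:
  Biology: 1
  CS: 3
  Economics: 2
  History: 1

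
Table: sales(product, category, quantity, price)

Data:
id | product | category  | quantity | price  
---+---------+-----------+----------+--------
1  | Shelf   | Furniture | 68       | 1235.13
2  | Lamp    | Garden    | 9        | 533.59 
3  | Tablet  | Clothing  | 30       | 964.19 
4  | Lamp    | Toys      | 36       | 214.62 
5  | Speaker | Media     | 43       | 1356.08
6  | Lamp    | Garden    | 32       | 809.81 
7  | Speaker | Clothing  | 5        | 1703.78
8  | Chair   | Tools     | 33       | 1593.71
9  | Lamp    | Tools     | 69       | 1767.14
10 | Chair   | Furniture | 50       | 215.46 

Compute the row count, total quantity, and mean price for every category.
SELECT category,
       COUNT(*) as cnt,
       SUM(quantity) as total_quantity,
       AVG(price) as avg_price
FROM sales
GROUP BY category

Result:
  Clothing: 2 records, 35 total quantity, 1333.99 avg price
  Furniture: 2 records, 118 total quantity, 725.30 avg price
  Garden: 2 records, 41 total quantity, 671.70 avg price
  Media: 1 records, 43 total quantity, 1356.08 avg price
  Tools: 2 records, 102 total quantity, 1680.43 avg price
  Toys: 1 records, 36 total quantity, 214.62 avg price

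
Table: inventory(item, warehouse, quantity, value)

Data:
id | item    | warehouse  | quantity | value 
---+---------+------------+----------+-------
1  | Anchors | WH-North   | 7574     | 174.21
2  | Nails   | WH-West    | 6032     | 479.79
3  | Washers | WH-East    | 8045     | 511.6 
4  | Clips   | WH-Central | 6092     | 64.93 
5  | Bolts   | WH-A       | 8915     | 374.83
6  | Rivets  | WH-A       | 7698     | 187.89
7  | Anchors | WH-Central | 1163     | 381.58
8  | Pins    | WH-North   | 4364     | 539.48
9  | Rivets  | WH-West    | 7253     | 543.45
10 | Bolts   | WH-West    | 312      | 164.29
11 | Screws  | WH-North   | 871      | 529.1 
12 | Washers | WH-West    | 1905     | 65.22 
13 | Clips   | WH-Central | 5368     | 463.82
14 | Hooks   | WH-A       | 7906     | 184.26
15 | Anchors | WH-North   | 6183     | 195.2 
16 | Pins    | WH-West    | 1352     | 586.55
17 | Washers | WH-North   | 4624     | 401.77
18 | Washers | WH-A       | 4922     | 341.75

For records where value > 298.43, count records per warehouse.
SELECT warehouse, COUNT(*)
FROM inventory
WHERE value > 298.43
GROUP BY warehouse

Note: WHERE filters rows before grouping.

Result:
  WH-A: 2
  WH-Central: 2
  WH-East: 1
  WH-North: 3
  WH-West: 3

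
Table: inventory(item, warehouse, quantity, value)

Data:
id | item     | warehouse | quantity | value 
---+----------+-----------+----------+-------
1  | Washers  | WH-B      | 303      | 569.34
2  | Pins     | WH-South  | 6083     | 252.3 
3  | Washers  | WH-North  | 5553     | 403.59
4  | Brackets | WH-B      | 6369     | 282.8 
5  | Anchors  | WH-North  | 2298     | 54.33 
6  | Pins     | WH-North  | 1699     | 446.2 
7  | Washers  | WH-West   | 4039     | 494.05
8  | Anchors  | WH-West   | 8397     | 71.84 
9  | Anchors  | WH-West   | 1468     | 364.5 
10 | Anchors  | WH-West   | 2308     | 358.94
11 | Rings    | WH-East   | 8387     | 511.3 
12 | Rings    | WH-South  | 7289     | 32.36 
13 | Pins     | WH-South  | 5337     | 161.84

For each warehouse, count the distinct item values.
SELECT warehouse, COUNT(DISTINCT item)
FROM inventory
GROUP BY warehouse

Result:
  WH-B: 2 distinct
  WH-East: 1 distinct
  WH-North: 3 distinct
  WH-South: 2 distinct
  WH-West: 2 distinct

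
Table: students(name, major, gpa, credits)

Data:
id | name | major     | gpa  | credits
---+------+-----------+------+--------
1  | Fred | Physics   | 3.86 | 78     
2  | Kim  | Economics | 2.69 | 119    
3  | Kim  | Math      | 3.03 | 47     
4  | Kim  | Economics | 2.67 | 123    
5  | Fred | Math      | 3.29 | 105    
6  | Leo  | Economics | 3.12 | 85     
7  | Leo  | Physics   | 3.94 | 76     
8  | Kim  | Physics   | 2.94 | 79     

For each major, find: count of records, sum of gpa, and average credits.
SELECT major,
       COUNT(*) as cnt,
       SUM(gpa) as total_gpa,
       AVG(credits) as avg_credits
FROM students
GROUP BY major

Result:
  Economics: 3 records, 8.48 total gpa, 109.00 avg credits
  Math: 2 records, 6.32 total gpa, 76.00 avg credits
  Physics: 3 records, 10.74 total gpa, 77.67 avg credits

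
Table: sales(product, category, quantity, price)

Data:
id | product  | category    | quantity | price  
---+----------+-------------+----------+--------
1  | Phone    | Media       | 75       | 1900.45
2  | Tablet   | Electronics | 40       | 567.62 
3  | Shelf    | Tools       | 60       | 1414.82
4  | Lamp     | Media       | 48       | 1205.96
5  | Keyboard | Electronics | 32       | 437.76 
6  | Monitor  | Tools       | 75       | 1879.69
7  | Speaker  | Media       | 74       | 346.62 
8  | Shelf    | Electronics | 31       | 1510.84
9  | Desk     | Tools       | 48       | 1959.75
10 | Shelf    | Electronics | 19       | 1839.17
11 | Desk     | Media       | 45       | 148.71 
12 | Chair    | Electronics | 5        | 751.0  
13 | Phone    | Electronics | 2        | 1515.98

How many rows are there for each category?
SELECT category, COUNT(*) as count
FROM sales
GROUP BY category

Result:
  Electronics: 6
  Media: 4
  Tools: 3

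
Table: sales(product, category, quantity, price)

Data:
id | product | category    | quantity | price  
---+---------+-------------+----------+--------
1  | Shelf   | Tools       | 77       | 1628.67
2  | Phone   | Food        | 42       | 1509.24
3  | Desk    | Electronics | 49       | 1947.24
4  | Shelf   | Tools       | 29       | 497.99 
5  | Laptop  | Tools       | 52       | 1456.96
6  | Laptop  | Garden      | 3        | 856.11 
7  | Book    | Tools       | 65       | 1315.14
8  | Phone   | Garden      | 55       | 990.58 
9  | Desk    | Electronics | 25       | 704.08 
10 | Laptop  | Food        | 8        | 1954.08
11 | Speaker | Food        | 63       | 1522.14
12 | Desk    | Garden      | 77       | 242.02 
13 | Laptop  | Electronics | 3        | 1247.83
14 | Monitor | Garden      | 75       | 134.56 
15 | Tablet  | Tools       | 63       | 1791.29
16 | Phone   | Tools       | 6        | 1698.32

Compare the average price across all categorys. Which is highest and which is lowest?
SELECT category, AVG(price)
FROM sales
GROUP BY category
ORDER BY AVG(price)

All groups:
  Garden: 555.82
  Electronics: 1299.72
  Tools: 1398.06
  Food: 1661.82

Highest: Food (1661.82)
Lowest: Garden (555.82)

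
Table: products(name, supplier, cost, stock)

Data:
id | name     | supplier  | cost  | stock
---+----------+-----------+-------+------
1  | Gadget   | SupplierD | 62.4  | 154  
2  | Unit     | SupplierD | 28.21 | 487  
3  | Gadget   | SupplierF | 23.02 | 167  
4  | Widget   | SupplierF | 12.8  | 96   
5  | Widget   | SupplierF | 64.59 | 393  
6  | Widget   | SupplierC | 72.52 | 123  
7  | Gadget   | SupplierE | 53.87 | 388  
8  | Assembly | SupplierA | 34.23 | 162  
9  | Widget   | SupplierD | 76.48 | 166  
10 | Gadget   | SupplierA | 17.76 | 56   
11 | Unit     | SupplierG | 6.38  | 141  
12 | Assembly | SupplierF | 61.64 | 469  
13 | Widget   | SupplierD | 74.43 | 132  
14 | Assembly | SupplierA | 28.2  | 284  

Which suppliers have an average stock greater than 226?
SELECT supplier, AVG(stock)
FROM products
GROUP BY supplier
HAVING AVG(stock) > 226

Result:
  SupplierD: avg=234.75
  SupplierE: avg=388.00
  SupplierF: avg=281.25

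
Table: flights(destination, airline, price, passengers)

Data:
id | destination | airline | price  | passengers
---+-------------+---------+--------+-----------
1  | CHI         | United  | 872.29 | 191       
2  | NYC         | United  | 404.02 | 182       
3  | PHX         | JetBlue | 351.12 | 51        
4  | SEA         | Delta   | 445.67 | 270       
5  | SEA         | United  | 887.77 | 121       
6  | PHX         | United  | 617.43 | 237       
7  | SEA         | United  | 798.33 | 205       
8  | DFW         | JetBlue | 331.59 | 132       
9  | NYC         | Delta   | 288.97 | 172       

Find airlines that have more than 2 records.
SELECT airline, COUNT(*) as cnt
FROM flights
GROUP BY airline
HAVING COUNT(*) > 2

Result:
  United: 5

Note: HAVING filters groups after aggregation, WHERE filters rows before.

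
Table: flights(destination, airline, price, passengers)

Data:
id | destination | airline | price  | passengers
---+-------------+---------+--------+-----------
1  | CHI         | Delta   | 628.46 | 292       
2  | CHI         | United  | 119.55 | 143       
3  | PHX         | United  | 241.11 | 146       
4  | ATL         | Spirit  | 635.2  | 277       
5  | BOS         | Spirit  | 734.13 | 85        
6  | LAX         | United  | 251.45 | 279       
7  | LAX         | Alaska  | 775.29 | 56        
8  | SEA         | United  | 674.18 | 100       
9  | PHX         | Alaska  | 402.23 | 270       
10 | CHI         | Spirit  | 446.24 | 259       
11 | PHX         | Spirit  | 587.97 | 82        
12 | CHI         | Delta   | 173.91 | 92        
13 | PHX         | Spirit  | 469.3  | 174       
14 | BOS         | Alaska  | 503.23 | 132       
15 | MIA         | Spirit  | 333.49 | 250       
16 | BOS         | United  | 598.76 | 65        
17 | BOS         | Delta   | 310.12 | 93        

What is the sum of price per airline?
SELECT airline, SUM(price) as result
FROM flights
GROUP BY airline

Result:
  Alaska: 1680.75
  Delta: 1112.49
  Spirit: 3206.33
  United: 1885.05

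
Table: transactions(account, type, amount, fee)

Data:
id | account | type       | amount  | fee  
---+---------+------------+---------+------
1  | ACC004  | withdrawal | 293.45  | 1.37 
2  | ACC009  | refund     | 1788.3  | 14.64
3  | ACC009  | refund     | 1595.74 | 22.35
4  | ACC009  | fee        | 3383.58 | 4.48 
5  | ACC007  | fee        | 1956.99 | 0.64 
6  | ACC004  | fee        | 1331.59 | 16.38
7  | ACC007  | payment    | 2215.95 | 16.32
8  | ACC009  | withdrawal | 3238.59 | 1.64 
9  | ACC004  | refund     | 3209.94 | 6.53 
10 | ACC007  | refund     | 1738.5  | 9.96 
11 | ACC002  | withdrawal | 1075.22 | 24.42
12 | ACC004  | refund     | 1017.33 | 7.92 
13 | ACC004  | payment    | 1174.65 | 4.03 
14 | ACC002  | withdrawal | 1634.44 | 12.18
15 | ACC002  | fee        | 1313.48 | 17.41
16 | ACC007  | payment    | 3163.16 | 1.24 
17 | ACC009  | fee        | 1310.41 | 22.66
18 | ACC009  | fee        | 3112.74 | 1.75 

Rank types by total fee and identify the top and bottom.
SELECT type, SUM(fee)
FROM transactions
GROUP BY type
ORDER BY SUM(fee)

All groups:
  payment: 21.59
  withdrawal: 39.61
  refund: 61.40
  fee: 63.32

Highest: fee (63.32)
Lowest: payment (21.59)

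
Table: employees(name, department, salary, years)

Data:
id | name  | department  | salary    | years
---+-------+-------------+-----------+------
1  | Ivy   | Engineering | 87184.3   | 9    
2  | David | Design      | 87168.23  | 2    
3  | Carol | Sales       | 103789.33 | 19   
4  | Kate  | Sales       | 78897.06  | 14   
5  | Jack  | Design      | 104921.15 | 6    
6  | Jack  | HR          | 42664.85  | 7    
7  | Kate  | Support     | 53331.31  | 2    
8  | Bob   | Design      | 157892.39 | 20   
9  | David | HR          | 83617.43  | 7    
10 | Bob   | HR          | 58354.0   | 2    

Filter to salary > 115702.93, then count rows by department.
SELECT department, COUNT(*)
FROM employees
WHERE salary > 115702.93
GROUP BY department

Note: WHERE filters rows before grouping.

Result:
  Design: 1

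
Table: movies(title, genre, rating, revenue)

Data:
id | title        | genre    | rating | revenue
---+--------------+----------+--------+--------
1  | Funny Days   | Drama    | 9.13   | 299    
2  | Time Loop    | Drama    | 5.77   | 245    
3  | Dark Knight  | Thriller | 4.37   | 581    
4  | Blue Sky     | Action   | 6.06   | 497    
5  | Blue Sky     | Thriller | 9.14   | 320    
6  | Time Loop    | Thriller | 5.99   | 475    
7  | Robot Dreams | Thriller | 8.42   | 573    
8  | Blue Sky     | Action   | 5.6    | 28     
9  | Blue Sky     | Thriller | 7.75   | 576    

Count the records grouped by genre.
SELECT genre, COUNT(*) as count
FROM movies
GROUP BY genre

Result:
  Action: 2
  Drama: 2
  Thriller: 5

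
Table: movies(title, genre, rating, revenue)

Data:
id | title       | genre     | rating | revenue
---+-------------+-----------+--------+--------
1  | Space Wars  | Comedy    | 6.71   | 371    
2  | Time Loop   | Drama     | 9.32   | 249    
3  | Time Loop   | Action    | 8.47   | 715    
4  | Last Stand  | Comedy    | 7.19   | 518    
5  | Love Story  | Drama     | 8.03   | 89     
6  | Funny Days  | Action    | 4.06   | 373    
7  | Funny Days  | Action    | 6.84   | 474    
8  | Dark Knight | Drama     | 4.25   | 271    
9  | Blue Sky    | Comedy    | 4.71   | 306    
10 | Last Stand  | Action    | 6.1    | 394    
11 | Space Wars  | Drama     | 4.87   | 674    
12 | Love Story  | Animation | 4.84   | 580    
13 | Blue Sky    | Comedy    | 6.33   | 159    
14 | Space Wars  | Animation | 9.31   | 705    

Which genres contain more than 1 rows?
SELECT genre, COUNT(*) as cnt
FROM movies
GROUP BY genre
HAVING COUNT(*) > 1

Result:
  Action: 4
  Animation: 2
  Comedy: 4
  Drama: 4

Note: HAVING filters groups after aggregation, WHERE filters rows before.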